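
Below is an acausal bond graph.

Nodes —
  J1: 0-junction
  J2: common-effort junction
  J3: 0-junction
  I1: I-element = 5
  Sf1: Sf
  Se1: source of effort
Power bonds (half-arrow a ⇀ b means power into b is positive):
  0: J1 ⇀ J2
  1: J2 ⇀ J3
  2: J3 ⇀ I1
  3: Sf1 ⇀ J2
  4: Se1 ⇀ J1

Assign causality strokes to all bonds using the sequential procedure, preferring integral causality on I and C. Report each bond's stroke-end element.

bond 3 stroke→Sf1  (Sf1: flow source, stroke at near end)
bond 4 stroke→J1  (Se1: effort source, stroke at far end)
bond 0 stroke→J2  (common-e at J1 fixed by 4)
bond 1 stroke→J3  (common-e at J2 fixed by 0)
bond 2 stroke→I1  (J3 effort already set via bond 1)

β0 →J2
β1 →J3
β2 →I1
β3 →Sf1
β4 →J1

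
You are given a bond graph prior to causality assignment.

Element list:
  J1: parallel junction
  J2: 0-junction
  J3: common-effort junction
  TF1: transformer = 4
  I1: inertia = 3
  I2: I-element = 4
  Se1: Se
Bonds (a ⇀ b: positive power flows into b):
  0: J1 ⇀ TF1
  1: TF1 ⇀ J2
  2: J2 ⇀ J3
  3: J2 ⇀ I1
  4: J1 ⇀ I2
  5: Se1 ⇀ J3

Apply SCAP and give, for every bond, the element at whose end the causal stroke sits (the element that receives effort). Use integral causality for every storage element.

β0 stroke at J1
β1 stroke at TF1
β2 stroke at J2
β3 stroke at I1
β4 stroke at I2
β5 stroke at J3

#5 stroke→J3  (Se1 (Se) sets effort on bond)
#2 stroke→J2  (common-e at J3 fixed by 5)
#1 stroke→TF1  (J2: bond 2 brought effort, rest push out)
#3 stroke→I1  (J2 effort already set via bond 2)
#0 stroke→J1  (TF1: transformer flips bond 1)
#4 stroke→I2  (0-jn J1 has e-setter on 0)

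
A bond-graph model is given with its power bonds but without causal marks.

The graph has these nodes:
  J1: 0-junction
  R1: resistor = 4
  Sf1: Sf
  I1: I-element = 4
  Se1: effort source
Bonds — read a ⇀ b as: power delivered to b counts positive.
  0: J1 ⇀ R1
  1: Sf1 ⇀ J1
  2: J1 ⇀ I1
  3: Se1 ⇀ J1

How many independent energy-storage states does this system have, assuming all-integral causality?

β1 |Sf1  (source Sf1 imposes f)
β3 |J1  (Se1 (Se) sets effort on bond)
β0 |R1  (common-e at J1 fixed by 3)
β2 |I1  (0-jn J1 has e-setter on 3)

1  (I1 all integral)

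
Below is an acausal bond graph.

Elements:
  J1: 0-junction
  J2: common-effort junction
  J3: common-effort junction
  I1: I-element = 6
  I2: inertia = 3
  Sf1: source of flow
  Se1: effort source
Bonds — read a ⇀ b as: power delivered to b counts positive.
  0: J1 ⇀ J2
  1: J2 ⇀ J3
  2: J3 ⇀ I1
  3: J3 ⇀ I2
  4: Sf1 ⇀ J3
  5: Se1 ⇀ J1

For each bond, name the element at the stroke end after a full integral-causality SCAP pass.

b0 stroke→J2
b1 stroke→J3
b2 stroke→I1
b3 stroke→I2
b4 stroke→Sf1
b5 stroke→J1

β4 stroke→Sf1  (source Sf1 imposes f)
β5 stroke→J1  (Se1 (Se) sets effort on bond)
β0 stroke→J2  (J1: bond 5 brought effort, rest push out)
β1 stroke→J3  (common-e at J2 fixed by 0)
β2 stroke→I1  (J3: bond 1 brought effort, rest push out)
β3 stroke→I2  (J3: bond 1 brought effort, rest push out)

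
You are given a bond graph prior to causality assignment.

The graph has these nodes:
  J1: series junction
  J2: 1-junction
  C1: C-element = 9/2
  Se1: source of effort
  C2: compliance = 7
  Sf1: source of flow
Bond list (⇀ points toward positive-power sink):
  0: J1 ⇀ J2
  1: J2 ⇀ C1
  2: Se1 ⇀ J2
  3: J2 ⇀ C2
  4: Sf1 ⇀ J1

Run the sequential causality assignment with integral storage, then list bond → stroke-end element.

#2 |J2  (Se1 (Se) sets effort on bond)
#4 |Sf1  (source Sf1 imposes f)
#0 |J1  (common-f at J1 fixed by 4)
#1 |J2  (common-f at J2 fixed by 0)
#3 |J2  (1-jn J2 has f-setter on 0)

bond 0 |J1
bond 1 |J2
bond 2 |J2
bond 3 |J2
bond 4 |Sf1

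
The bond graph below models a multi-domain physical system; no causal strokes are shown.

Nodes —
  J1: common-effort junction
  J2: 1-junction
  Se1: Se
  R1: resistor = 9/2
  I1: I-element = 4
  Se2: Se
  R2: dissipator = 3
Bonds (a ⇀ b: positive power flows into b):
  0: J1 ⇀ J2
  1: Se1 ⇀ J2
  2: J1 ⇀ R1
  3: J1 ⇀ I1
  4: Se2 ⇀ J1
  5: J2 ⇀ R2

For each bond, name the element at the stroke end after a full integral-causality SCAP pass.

β1 |J2  (source Se1 imposes e)
β4 |J1  (source Se2 imposes e)
β0 |J2  (J1 effort already set via bond 4)
β2 |R1  (0-jn J1 has e-setter on 4)
β3 |I1  (common-e at J1 fixed by 4)
β5 |R2  (J2: last free bond brings flow in)

bond 0 →J2
bond 1 →J2
bond 2 →R1
bond 3 →I1
bond 4 →J1
bond 5 →R2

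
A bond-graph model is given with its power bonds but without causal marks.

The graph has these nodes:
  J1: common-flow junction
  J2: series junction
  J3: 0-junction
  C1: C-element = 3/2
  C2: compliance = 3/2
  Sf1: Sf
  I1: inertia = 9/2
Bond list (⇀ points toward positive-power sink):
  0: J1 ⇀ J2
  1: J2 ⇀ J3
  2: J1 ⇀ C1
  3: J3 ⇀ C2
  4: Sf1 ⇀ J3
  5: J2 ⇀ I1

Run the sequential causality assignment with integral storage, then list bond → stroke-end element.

β4 stroke→Sf1  (Sf1 fixes flow; stroke at Sf1)
β2 stroke→J1  (prefer integral on C1)
β0 stroke→J2  (closing 1-jn rule on J1)
β3 stroke→J3  (C2: C, integral causality)
β1 stroke→J2  (J3: bond 3 brought effort, rest push out)
β5 stroke→I1  (J2: last free bond brings flow in)

b0 stroke→J2
b1 stroke→J2
b2 stroke→J1
b3 stroke→J3
b4 stroke→Sf1
b5 stroke→I1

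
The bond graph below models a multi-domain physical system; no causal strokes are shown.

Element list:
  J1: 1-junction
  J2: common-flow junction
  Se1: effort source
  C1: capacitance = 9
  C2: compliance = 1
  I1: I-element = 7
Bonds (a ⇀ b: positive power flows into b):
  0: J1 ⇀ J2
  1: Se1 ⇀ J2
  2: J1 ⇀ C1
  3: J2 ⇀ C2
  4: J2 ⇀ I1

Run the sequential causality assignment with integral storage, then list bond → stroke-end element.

b0 stroke at J2
b1 stroke at J2
b2 stroke at J1
b3 stroke at J2
b4 stroke at I1

#1 stroke→J2  (Se1: effort source, stroke at far end)
#2 stroke→J1  (C1 outputs effort q/C1)
#0 stroke→J2  (closing 1-jn rule on J1)
#3 stroke→J2  (C2 integral (e out))
#4 stroke→I1  (only one flow-in slot at J2)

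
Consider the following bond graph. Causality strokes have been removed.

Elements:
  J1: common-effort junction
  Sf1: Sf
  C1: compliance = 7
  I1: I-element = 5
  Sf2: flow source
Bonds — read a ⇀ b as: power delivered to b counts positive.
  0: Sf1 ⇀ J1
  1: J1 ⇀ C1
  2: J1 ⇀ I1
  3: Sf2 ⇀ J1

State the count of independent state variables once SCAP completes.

β0 stroke at Sf1  (Sf1 fixes flow; stroke at Sf1)
β3 stroke at Sf2  (Sf2: flow source, stroke at near end)
β1 stroke at J1  (C1: C, integral causality)
β2 stroke at I1  (0-jn J1 has e-setter on 1)

2  (C1, I1 all integral)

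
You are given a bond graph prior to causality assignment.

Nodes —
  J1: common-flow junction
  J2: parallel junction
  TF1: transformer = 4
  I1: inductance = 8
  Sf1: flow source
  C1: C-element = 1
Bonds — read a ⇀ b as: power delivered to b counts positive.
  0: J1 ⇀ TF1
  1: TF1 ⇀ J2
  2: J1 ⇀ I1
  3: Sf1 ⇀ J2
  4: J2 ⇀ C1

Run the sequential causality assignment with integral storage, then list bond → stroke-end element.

b3 stroke at Sf1  (Sf1 fixes flow; stroke at Sf1)
b2 stroke at I1  (I1 outputs flow p/I1)
b0 stroke at J1  (J1: bond 2 brought flow, rest push out)
b1 stroke at TF1  (TF1: transformer flips bond 0)
b4 stroke at J2  (J2 needs exactly one e-in)

β0 stroke→J1
β1 stroke→TF1
β2 stroke→I1
β3 stroke→Sf1
β4 stroke→J2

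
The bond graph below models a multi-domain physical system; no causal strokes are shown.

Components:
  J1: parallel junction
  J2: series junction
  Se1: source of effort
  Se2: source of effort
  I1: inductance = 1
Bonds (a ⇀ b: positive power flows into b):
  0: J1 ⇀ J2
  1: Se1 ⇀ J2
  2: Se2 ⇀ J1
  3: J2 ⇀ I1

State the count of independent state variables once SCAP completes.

#1 stroke at J2  (Se1 fixes effort; stroke away)
#2 stroke at J1  (Se2 fixes effort; stroke away)
#0 stroke at J2  (0-jn J1 has e-setter on 2)
#3 stroke at I1  (only one flow-in slot at J2)

1  (I1 all integral)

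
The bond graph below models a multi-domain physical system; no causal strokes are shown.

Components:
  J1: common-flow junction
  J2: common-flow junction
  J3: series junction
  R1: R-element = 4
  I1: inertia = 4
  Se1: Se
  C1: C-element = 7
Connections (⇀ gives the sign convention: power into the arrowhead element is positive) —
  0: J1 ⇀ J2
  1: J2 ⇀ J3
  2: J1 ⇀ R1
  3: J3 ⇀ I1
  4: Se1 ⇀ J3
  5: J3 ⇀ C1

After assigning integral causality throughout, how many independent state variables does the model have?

β4 |J3  (Se1: effort source, stroke at far end)
β3 |I1  (I1 integral (f out))
β1 |J3  (common-f at J3 fixed by 3)
β5 |J3  (J3 flow already set via bond 3)
β0 |J2  (J2: bond 1 brought flow, rest push out)
β2 |J1  (J1 flow already set via bond 0)

2  (C1, I1 all integral)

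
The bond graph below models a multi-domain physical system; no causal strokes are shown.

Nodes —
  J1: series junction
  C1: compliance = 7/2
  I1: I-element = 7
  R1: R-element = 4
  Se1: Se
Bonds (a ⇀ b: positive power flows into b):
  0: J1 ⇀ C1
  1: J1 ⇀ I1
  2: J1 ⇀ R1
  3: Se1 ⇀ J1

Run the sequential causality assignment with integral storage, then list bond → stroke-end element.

b3 →J1  (Se1 (Se) sets effort on bond)
b0 →J1  (prefer integral on C1)
b1 →I1  (I1: I, integral causality)
b2 →J1  (common-f at J1 fixed by 1)

b0 →J1
b1 →I1
b2 →J1
b3 →J1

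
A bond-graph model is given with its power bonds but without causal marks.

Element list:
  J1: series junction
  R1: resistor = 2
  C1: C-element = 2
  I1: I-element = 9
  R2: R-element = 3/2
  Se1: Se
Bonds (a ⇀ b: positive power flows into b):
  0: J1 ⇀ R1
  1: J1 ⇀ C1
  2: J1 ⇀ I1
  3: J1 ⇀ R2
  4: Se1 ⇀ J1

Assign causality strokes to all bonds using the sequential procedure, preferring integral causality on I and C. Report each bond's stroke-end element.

bond 0 stroke→J1
bond 1 stroke→J1
bond 2 stroke→I1
bond 3 stroke→J1
bond 4 stroke→J1

β4 stroke at J1  (Se1 fixes effort; stroke away)
β1 stroke at J1  (C1: C, integral causality)
β2 stroke at I1  (I1 outputs flow p/I1)
β0 stroke at J1  (J1: bond 2 brought flow, rest push out)
β3 stroke at J1  (J1 flow already set via bond 2)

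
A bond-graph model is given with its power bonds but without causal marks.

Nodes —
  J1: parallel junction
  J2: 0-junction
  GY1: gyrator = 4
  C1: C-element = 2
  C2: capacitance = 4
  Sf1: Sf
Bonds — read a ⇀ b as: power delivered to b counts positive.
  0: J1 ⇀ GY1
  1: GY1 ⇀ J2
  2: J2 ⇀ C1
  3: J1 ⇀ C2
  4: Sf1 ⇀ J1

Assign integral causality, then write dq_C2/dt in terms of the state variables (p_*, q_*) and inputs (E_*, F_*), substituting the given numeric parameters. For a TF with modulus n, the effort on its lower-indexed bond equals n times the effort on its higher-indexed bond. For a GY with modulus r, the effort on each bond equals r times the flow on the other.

dq_C2/dt = F_Sf1 - q_C1/8

#4 →Sf1  (Sf1 (Sf) sets flow on bond)
#2 →J2  (C1: C, integral causality)
#1 →GY1  (0-jn J2 has e-setter on 2)
#0 →GY1  (GY1 both-in/both-out from 1)
#3 →J1  (only one effort-in slot at J1)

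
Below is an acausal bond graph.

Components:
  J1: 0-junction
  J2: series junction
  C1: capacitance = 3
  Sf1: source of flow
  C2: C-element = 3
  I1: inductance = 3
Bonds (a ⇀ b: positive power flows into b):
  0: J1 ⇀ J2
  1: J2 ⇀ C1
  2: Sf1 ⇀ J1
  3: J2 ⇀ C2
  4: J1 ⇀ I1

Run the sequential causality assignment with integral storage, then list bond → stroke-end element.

b0 stroke→J1
b1 stroke→J2
b2 stroke→Sf1
b3 stroke→J2
b4 stroke→I1

#2 stroke at Sf1  (source Sf1 imposes f)
#1 stroke at J2  (C1: C, integral causality)
#3 stroke at J2  (C2 outputs effort q/C2)
#0 stroke at J1  (closing 1-jn rule on J2)
#4 stroke at I1  (J1: bond 0 brought effort, rest push out)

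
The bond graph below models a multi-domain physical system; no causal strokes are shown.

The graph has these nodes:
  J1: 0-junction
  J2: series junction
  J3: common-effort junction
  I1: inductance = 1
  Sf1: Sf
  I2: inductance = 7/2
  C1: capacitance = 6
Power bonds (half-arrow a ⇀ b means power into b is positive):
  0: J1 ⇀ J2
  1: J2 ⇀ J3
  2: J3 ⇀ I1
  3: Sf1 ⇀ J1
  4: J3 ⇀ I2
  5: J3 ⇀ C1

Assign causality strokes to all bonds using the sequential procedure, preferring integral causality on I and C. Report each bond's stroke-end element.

bond 3 →Sf1  (Sf1: flow source, stroke at near end)
bond 0 →J1  (J1: last free bond brings effort in)
bond 1 →J2  (J2 flow already set via bond 0)
bond 2 →I1  (prefer integral on I1)
bond 4 →I2  (I2: I, integral causality)
bond 5 →J3  (closing 0-jn rule on J3)

bond 0 |J1
bond 1 |J2
bond 2 |I1
bond 3 |Sf1
bond 4 |I2
bond 5 |J3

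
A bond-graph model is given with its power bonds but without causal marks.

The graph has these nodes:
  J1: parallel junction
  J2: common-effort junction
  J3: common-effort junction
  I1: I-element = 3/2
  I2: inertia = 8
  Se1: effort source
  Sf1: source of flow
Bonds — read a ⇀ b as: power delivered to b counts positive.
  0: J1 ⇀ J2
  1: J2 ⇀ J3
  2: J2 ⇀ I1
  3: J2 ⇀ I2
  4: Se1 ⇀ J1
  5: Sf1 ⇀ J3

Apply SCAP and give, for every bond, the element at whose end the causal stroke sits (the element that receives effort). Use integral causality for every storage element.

bond 0 |J2
bond 1 |J3
bond 2 |I1
bond 3 |I2
bond 4 |J1
bond 5 |Sf1

β4 |J1  (source Se1 imposes e)
β5 |Sf1  (source Sf1 imposes f)
β0 |J2  (0-jn J1 has e-setter on 4)
β1 |J3  (common-e at J2 fixed by 0)
β2 |I1  (common-e at J2 fixed by 0)
β3 |I2  (J2 effort already set via bond 0)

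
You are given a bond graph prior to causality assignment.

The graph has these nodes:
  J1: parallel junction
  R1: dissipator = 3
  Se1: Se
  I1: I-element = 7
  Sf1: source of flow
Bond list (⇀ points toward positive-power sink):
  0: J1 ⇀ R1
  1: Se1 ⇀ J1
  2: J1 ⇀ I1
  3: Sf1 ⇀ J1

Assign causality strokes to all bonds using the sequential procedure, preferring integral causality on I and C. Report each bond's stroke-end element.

b0 stroke→R1
b1 stroke→J1
b2 stroke→I1
b3 stroke→Sf1

#1 →J1  (source Se1 imposes e)
#3 →Sf1  (Sf1 fixes flow; stroke at Sf1)
#0 →R1  (0-jn J1 has e-setter on 1)
#2 →I1  (0-jn J1 has e-setter on 1)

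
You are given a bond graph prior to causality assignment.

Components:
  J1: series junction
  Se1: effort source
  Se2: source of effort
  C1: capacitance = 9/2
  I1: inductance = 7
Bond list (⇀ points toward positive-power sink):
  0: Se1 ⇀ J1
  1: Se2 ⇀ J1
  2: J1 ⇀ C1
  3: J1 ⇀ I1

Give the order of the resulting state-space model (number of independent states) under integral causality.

2  (C1, I1 all integral)

bond 0 stroke→J1  (source Se1 imposes e)
bond 1 stroke→J1  (Se2: effort source, stroke at far end)
bond 2 stroke→J1  (C1 integral (e out))
bond 3 stroke→I1  (only one flow-in slot at J1)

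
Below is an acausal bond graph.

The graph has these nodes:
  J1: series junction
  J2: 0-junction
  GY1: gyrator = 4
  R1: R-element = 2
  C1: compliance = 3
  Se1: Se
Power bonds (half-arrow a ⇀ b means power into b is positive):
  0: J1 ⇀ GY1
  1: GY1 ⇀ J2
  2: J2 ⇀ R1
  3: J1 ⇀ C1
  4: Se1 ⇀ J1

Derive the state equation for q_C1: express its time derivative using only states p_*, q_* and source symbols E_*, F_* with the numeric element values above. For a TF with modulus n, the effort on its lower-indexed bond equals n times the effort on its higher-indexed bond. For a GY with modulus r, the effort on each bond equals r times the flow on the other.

dq_C1/dt = E_Se1/8 - q_C1/24

bond 4 stroke→J1  (Se1: effort source, stroke at far end)
bond 3 stroke→J1  (C1: C, integral causality)
bond 0 stroke→GY1  (closing 1-jn rule on J1)
bond 1 stroke→GY1  (GY GY1: same side as bond 0)
bond 2 stroke→J2  (closing 0-jn rule on J2)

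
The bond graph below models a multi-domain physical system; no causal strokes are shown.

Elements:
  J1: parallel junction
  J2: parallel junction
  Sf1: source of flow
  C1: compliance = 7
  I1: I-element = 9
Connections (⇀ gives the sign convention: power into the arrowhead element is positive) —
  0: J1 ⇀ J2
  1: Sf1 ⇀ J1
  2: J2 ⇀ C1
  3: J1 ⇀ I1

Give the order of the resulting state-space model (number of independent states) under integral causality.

β1 stroke at Sf1  (Sf1 (Sf) sets flow on bond)
β2 stroke at J2  (C1 outputs effort q/C1)
β0 stroke at J1  (common-e at J2 fixed by 2)
β3 stroke at I1  (J1: bond 0 brought effort, rest push out)

2  (C1, I1 all integral)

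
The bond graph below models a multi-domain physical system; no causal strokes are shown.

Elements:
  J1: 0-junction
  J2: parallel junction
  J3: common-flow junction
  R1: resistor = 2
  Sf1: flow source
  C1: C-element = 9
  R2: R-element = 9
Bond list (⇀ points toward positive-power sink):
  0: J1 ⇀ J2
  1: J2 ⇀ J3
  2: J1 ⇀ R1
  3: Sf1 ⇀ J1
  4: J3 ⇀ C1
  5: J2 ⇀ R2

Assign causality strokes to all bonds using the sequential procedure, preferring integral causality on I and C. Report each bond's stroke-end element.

bond 0 |J1
bond 1 |J2
bond 2 |R1
bond 3 |Sf1
bond 4 |J3
bond 5 |R2

#3 stroke→Sf1  (Sf1 (Sf) sets flow on bond)
#4 stroke→J3  (C1: C, integral causality)
#1 stroke→J2  (J3 needs exactly one f-in)
#0 stroke→J1  (J2: bond 1 brought effort, rest push out)
#5 stroke→R2  (0-jn J2 has e-setter on 1)
#2 stroke→R1  (J1 effort already set via bond 0)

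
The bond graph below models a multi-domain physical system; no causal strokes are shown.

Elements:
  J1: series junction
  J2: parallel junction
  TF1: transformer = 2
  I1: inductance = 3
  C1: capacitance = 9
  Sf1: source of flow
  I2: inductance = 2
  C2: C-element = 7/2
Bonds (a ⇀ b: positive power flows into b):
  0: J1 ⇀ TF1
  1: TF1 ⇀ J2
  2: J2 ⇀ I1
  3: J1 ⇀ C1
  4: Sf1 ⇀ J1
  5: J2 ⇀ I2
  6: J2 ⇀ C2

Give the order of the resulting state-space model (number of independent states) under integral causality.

#4 →Sf1  (Sf1 (Sf) sets flow on bond)
#0 →J1  (1-jn J1 has f-setter on 4)
#3 →J1  (common-f at J1 fixed by 4)
#1 →TF1  (TF TF1: opposite of bond 0)
#2 →I1  (I1 integral (f out))
#5 →I2  (I2 outputs flow p/I2)
#6 →J2  (only one effort-in slot at J2)

4  (C1, C2, I1, I2 all integral)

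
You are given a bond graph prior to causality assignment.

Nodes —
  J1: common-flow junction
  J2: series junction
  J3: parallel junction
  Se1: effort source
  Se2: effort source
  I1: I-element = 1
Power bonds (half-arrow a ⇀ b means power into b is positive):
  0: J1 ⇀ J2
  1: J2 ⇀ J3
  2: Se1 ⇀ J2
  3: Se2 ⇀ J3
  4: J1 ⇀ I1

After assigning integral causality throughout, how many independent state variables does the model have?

1  (I1 all integral)

b2 |J2  (Se1 (Se) sets effort on bond)
b3 |J3  (Se2 fixes effort; stroke away)
b1 |J2  (J3: bond 3 brought effort, rest push out)
b0 |J1  (J2 needs exactly one f-in)
b4 |I1  (only one flow-in slot at J1)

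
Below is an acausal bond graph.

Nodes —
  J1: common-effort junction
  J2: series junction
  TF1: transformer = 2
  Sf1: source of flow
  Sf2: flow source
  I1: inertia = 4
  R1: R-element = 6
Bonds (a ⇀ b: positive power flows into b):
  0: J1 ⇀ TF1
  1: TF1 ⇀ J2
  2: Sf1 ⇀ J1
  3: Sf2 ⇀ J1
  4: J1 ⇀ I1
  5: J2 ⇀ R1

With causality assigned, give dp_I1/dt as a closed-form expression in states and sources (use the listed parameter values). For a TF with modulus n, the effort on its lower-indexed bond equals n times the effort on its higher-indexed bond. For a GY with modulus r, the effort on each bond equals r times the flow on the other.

bond 2 →Sf1  (Sf1 (Sf) sets flow on bond)
bond 3 →Sf2  (Sf2 fixes flow; stroke at Sf2)
bond 4 →I1  (I1 outputs flow p/I1)
bond 0 →J1  (closing 0-jn rule on J1)
bond 1 →TF1  (through TF1, causality passes straight; one stroke at TF1)
bond 5 →J2  (common-f at J2 fixed by 1)

dp_I1/dt = 24*F_Sf1 + 24*F_Sf2 - 6*p_I1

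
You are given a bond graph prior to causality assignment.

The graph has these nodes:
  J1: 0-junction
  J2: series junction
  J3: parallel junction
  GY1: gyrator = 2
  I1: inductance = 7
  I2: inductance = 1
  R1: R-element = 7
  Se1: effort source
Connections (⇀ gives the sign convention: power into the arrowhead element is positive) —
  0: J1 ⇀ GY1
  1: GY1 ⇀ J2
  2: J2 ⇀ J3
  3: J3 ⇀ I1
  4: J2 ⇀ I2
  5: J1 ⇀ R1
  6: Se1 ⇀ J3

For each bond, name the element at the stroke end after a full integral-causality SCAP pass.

bond 6 |J3  (source Se1 imposes e)
bond 2 |J2  (0-jn J3 has e-setter on 6)
bond 3 |I1  (common-e at J3 fixed by 6)
bond 4 |I2  (I2: I, integral causality)
bond 1 |J2  (1-jn J2 has f-setter on 4)
bond 0 |J1  (through GY1, causality inverts; strokes same side of GY1)
bond 5 |R1  (common-e at J1 fixed by 0)

β0 |J1
β1 |J2
β2 |J2
β3 |I1
β4 |I2
β5 |R1
β6 |J3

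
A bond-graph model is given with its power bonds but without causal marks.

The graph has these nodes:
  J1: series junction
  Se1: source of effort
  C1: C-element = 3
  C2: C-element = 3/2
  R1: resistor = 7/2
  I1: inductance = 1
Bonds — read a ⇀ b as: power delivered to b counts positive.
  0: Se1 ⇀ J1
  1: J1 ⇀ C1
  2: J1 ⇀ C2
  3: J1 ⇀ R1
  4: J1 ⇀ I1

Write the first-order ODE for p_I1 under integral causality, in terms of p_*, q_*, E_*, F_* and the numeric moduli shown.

b0 stroke→J1  (source Se1 imposes e)
b1 stroke→J1  (C1 outputs effort q/C1)
b2 stroke→J1  (C2 integral (e out))
b4 stroke→I1  (I1 integral (f out))
b3 stroke→J1  (J1 flow already set via bond 4)

dp_I1/dt = E_Se1 - 7*p_I1/2 - q_C1/3 - 2*q_C2/3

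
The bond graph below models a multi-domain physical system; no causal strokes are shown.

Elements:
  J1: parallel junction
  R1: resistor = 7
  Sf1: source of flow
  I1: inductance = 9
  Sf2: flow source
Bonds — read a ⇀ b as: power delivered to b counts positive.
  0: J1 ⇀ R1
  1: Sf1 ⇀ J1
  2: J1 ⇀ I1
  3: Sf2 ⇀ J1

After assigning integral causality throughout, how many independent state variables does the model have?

1  (I1 all integral)

#1 stroke→Sf1  (Sf1: flow source, stroke at near end)
#3 stroke→Sf2  (Sf2: flow source, stroke at near end)
#2 stroke→I1  (prefer integral on I1)
#0 stroke→J1  (J1: last free bond brings effort in)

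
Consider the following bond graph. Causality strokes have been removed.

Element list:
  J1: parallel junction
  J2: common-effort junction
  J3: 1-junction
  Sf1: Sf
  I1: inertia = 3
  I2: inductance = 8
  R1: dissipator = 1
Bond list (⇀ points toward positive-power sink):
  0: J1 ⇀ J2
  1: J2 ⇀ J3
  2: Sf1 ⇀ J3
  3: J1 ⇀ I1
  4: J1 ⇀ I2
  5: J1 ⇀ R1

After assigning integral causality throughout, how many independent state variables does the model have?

2  (I1, I2 all integral)

#2 stroke→Sf1  (Sf1 (Sf) sets flow on bond)
#1 stroke→J3  (J3 flow already set via bond 2)
#0 stroke→J2  (J2: last free bond brings effort in)
#3 stroke→I1  (I1 integral (f out))
#4 stroke→I2  (I2 integral (f out))
#5 stroke→J1  (J1: last free bond brings effort in)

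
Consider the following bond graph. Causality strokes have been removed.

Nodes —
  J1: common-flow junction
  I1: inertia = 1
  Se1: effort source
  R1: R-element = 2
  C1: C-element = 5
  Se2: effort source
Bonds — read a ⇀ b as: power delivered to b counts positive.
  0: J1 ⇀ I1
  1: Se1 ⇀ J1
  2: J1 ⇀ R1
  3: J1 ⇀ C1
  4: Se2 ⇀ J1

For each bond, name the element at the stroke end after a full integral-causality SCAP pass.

#1 →J1  (Se1: effort source, stroke at far end)
#4 →J1  (Se2: effort source, stroke at far end)
#0 →I1  (I1: I, integral causality)
#2 →J1  (J1: bond 0 brought flow, rest push out)
#3 →J1  (1-jn J1 has f-setter on 0)

bond 0 stroke at I1
bond 1 stroke at J1
bond 2 stroke at J1
bond 3 stroke at J1
bond 4 stroke at J1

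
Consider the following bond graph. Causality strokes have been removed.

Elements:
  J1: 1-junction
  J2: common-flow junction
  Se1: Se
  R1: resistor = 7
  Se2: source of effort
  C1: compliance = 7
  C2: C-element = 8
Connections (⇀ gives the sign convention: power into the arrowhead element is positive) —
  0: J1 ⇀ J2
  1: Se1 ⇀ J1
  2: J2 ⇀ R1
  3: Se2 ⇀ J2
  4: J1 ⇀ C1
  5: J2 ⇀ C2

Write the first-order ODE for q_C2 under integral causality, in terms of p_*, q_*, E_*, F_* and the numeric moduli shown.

β1 →J1  (Se1 fixes effort; stroke away)
β3 →J2  (source Se2 imposes e)
β4 →J1  (C1 integral (e out))
β0 →J2  (only one flow-in slot at J1)
β5 →J2  (C2 integral (e out))
β2 →R1  (J2: last free bond brings flow in)

dq_C2/dt = E_Se1/7 + E_Se2/7 - q_C1/49 - q_C2/56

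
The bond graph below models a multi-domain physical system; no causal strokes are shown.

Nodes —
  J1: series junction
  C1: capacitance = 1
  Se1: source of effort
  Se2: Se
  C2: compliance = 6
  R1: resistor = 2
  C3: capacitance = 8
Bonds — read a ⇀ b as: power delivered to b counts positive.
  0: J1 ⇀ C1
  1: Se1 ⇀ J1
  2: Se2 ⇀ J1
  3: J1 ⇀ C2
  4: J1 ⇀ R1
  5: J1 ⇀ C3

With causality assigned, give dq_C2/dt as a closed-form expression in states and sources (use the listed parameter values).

b1 →J1  (Se1 fixes effort; stroke away)
b2 →J1  (Se2: effort source, stroke at far end)
b0 →J1  (C1 integral (e out))
b3 →J1  (prefer integral on C2)
b5 →J1  (C3 integral (e out))
b4 →R1  (J1 needs exactly one f-in)

dq_C2/dt = E_Se1/2 + E_Se2/2 - q_C1/2 - q_C2/12 - q_C3/16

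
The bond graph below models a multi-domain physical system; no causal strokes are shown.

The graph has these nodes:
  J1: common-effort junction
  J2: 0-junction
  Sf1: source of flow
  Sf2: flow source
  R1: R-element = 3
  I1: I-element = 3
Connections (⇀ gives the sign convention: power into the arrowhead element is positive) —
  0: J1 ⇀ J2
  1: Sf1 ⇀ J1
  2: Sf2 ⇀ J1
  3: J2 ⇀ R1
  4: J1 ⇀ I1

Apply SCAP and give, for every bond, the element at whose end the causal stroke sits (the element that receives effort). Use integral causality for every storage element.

β1 →Sf1  (source Sf1 imposes f)
β2 →Sf2  (source Sf2 imposes f)
β4 →I1  (prefer integral on I1)
β0 →J1  (only one effort-in slot at J1)
β3 →J2  (closing 0-jn rule on J2)

bond 0 stroke→J1
bond 1 stroke→Sf1
bond 2 stroke→Sf2
bond 3 stroke→J2
bond 4 stroke→I1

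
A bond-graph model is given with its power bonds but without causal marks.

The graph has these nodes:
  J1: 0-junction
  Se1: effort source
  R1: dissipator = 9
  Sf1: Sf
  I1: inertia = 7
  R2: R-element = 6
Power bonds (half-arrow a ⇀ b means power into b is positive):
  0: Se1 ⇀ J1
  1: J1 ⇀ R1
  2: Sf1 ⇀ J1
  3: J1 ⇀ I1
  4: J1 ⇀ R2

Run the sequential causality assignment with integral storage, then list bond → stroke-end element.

bond 0 |J1
bond 1 |R1
bond 2 |Sf1
bond 3 |I1
bond 4 |R2

b0 →J1  (Se1 fixes effort; stroke away)
b2 →Sf1  (source Sf1 imposes f)
b1 →R1  (J1 effort already set via bond 0)
b3 →I1  (J1 effort already set via bond 0)
b4 →R2  (0-jn J1 has e-setter on 0)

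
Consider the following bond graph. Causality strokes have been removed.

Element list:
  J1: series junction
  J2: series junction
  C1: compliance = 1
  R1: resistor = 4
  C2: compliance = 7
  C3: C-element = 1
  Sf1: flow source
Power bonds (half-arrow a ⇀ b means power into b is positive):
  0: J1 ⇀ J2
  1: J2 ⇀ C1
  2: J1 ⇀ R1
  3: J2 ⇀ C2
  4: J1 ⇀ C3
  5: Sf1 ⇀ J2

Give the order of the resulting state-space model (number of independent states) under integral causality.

b5 stroke at Sf1  (source Sf1 imposes f)
b0 stroke at J2  (common-f at J2 fixed by 5)
b1 stroke at J2  (common-f at J2 fixed by 5)
b3 stroke at J2  (1-jn J2 has f-setter on 5)
b2 stroke at J1  (common-f at J1 fixed by 0)
b4 stroke at J1  (common-f at J1 fixed by 0)

3  (C1, C2, C3 all integral)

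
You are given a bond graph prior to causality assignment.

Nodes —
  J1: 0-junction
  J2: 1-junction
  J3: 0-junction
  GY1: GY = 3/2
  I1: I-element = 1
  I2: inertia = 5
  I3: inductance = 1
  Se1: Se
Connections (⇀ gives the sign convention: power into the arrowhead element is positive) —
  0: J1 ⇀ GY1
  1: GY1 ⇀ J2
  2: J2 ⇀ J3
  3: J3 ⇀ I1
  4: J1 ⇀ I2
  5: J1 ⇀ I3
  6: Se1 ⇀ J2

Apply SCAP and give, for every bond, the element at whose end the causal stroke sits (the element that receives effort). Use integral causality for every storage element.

#6 stroke→J2  (Se1 fixes effort; stroke away)
#3 stroke→I1  (I1: I, integral causality)
#2 stroke→J3  (only one effort-in slot at J3)
#1 stroke→J2  (common-f at J2 fixed by 2)
#0 stroke→J1  (through GY1, causality inverts; strokes same side of GY1)
#4 stroke→I2  (0-jn J1 has e-setter on 0)
#5 stroke→I3  (J1 effort already set via bond 0)

bond 0 →J1
bond 1 →J2
bond 2 →J3
bond 3 →I1
bond 4 →I2
bond 5 →I3
bond 6 →J2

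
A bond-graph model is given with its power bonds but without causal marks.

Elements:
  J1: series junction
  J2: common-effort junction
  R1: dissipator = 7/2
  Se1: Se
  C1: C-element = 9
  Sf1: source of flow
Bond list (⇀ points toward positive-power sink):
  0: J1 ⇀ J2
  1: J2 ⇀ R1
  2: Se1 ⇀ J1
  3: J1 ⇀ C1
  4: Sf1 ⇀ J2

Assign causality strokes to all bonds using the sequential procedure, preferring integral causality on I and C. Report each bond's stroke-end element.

#2 |J1  (Se1 fixes effort; stroke away)
#4 |Sf1  (Sf1 fixes flow; stroke at Sf1)
#3 |J1  (prefer integral on C1)
#0 |J2  (J1: last free bond brings flow in)
#1 |R1  (0-jn J2 has e-setter on 0)

#0 stroke→J2
#1 stroke→R1
#2 stroke→J1
#3 stroke→J1
#4 stroke→Sf1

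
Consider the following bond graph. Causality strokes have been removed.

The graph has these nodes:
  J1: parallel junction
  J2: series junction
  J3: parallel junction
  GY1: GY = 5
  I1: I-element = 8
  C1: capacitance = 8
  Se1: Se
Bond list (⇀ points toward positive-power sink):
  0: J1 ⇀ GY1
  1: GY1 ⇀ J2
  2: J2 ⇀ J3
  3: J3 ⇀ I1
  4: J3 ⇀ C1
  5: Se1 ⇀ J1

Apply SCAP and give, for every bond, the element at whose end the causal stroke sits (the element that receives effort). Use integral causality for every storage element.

bond 0 |GY1
bond 1 |GY1
bond 2 |J2
bond 3 |I1
bond 4 |J3
bond 5 |J1

β5 |J1  (Se1 (Se) sets effort on bond)
β0 |GY1  (J1 effort already set via bond 5)
β1 |GY1  (GY GY1: same side as bond 0)
β2 |J2  (common-f at J2 fixed by 1)
β3 |I1  (I1: I, integral causality)
β4 |J3  (only one effort-in slot at J3)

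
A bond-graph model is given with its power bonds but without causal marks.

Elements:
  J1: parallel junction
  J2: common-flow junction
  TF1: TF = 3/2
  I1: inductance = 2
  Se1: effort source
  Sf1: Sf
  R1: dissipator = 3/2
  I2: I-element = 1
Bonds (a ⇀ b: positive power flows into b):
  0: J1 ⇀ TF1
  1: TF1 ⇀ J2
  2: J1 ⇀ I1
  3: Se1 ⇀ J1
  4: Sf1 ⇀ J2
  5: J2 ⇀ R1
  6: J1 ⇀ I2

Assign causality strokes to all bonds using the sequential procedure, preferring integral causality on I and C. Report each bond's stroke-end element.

b0 |TF1
b1 |J2
b2 |I1
b3 |J1
b4 |Sf1
b5 |J2
b6 |I2

b3 stroke→J1  (Se1: effort source, stroke at far end)
b4 stroke→Sf1  (Sf1 fixes flow; stroke at Sf1)
b0 stroke→TF1  (common-e at J1 fixed by 3)
b2 stroke→I1  (common-e at J1 fixed by 3)
b6 stroke→I2  (J1 effort already set via bond 3)
b1 stroke→J2  (J2 flow already set via bond 4)
b5 stroke→J2  (J2: bond 4 brought flow, rest push out)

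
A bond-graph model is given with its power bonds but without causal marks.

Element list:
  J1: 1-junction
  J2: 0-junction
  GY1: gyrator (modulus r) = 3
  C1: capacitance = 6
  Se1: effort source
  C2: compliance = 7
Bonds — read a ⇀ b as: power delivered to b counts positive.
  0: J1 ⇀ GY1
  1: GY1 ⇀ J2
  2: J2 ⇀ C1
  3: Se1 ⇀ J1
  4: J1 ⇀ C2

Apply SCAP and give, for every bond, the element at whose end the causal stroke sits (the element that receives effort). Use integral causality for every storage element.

bond 3 |J1  (Se1 (Se) sets effort on bond)
bond 2 |J2  (C1 outputs effort q/C1)
bond 1 |GY1  (J2: bond 2 brought effort, rest push out)
bond 0 |GY1  (through GY1, causality inverts; strokes same side of GY1)
bond 4 |J1  (1-jn J1 has f-setter on 0)

b0 stroke→GY1
b1 stroke→GY1
b2 stroke→J2
b3 stroke→J1
b4 stroke→J1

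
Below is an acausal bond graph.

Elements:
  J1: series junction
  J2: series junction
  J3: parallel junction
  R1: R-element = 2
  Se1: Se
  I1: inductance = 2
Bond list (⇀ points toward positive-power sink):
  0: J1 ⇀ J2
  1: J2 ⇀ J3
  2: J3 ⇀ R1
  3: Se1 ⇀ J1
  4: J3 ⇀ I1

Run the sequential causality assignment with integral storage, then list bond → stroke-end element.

b3 →J1  (Se1 (Se) sets effort on bond)
b0 →J2  (J1: last free bond brings flow in)
b1 →J3  (closing 1-jn rule on J2)
b2 →R1  (J3: bond 1 brought effort, rest push out)
b4 →I1  (common-e at J3 fixed by 1)

b0 |J2
b1 |J3
b2 |R1
b3 |J1
b4 |I1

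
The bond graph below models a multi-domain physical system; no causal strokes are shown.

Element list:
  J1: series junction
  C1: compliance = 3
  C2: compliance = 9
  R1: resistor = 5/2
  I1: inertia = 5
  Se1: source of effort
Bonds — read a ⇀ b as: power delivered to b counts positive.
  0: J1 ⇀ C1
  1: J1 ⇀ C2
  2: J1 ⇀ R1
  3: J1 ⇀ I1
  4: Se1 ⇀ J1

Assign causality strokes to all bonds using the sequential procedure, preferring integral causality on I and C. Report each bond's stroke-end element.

#4 stroke→J1  (Se1 (Se) sets effort on bond)
#0 stroke→J1  (C1 outputs effort q/C1)
#1 stroke→J1  (prefer integral on C2)
#3 stroke→I1  (prefer integral on I1)
#2 stroke→J1  (J1 flow already set via bond 3)

#0 stroke at J1
#1 stroke at J1
#2 stroke at J1
#3 stroke at I1
#4 stroke at J1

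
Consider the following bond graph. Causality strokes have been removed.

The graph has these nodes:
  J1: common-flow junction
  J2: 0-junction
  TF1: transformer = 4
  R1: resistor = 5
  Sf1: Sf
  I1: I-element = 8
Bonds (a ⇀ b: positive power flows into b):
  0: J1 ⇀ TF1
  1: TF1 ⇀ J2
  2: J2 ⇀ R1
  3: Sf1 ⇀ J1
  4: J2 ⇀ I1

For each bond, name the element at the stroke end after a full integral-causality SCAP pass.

#3 |Sf1  (Sf1: flow source, stroke at near end)
#0 |J1  (J1: bond 3 brought flow, rest push out)
#1 |TF1  (TF TF1: opposite of bond 0)
#4 |I1  (prefer integral on I1)
#2 |J2  (J2: last free bond brings effort in)

β0 →J1
β1 →TF1
β2 →J2
β3 →Sf1
β4 →I1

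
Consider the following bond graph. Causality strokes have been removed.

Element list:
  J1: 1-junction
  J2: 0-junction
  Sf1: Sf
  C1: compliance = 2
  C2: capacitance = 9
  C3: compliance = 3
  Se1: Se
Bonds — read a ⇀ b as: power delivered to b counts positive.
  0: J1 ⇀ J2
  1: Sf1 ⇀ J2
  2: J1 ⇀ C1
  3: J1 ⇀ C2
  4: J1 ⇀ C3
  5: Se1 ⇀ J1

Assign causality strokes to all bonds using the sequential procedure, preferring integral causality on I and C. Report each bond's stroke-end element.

#0 |J2
#1 |Sf1
#2 |J1
#3 |J1
#4 |J1
#5 |J1

#1 stroke→Sf1  (source Sf1 imposes f)
#5 stroke→J1  (source Se1 imposes e)
#0 stroke→J2  (J2: last free bond brings effort in)
#2 stroke→J1  (common-f at J1 fixed by 0)
#3 stroke→J1  (J1: bond 0 brought flow, rest push out)
#4 stroke→J1  (J1: bond 0 brought flow, rest push out)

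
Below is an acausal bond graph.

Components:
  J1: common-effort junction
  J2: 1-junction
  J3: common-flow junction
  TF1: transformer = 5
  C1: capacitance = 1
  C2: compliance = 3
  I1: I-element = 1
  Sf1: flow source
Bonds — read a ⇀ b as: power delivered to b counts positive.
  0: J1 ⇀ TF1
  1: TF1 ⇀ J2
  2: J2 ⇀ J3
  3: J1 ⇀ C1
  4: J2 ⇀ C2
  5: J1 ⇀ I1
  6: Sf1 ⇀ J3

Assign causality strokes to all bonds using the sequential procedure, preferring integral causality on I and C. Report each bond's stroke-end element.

β0 |TF1
β1 |J2
β2 |J3
β3 |J1
β4 |J2
β5 |I1
β6 |Sf1

#6 →Sf1  (Sf1: flow source, stroke at near end)
#2 →J3  (common-f at J3 fixed by 6)
#1 →J2  (J2 flow already set via bond 2)
#4 →J2  (J2: bond 2 brought flow, rest push out)
#0 →TF1  (through TF1, causality passes straight; one stroke at TF1)
#3 →J1  (prefer integral on C1)
#5 →I1  (J1 effort already set via bond 3)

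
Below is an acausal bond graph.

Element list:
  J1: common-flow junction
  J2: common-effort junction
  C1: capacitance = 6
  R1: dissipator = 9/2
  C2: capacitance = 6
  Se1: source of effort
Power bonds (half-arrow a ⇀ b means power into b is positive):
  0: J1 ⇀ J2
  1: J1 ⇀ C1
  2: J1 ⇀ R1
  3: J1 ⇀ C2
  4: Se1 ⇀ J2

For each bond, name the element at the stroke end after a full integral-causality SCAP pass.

bond 0 stroke→J1
bond 1 stroke→J1
bond 2 stroke→R1
bond 3 stroke→J1
bond 4 stroke→J2

bond 4 |J2  (Se1 fixes effort; stroke away)
bond 0 |J1  (J2: bond 4 brought effort, rest push out)
bond 1 |J1  (C1 outputs effort q/C1)
bond 3 |J1  (C2 integral (e out))
bond 2 |R1  (only one flow-in slot at J1)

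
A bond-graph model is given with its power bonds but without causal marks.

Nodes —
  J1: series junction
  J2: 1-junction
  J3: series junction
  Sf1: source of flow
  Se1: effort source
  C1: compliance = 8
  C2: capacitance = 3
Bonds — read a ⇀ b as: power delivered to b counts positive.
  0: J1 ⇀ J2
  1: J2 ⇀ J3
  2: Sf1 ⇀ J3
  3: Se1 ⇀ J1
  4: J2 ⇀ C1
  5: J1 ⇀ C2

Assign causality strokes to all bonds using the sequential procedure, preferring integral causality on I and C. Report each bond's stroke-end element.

β0 stroke at J2
β1 stroke at J3
β2 stroke at Sf1
β3 stroke at J1
β4 stroke at J2
β5 stroke at J1

bond 2 stroke→Sf1  (Sf1 fixes flow; stroke at Sf1)
bond 3 stroke→J1  (Se1 (Se) sets effort on bond)
bond 1 stroke→J3  (J3 flow already set via bond 2)
bond 0 stroke→J2  (common-f at J2 fixed by 1)
bond 4 stroke→J2  (common-f at J2 fixed by 1)
bond 5 stroke→J1  (J1: bond 0 brought flow, rest push out)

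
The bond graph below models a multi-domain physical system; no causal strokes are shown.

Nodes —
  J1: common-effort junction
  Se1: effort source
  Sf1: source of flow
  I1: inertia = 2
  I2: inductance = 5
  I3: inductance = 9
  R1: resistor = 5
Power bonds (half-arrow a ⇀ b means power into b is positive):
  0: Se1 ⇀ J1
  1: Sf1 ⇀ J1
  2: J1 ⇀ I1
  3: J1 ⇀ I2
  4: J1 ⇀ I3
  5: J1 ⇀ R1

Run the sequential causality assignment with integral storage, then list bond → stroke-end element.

β0 stroke→J1  (Se1 fixes effort; stroke away)
β1 stroke→Sf1  (Sf1 (Sf) sets flow on bond)
β2 stroke→I1  (0-jn J1 has e-setter on 0)
β3 stroke→I2  (common-e at J1 fixed by 0)
β4 stroke→I3  (J1 effort already set via bond 0)
β5 stroke→R1  (J1 effort already set via bond 0)

#0 |J1
#1 |Sf1
#2 |I1
#3 |I2
#4 |I3
#5 |R1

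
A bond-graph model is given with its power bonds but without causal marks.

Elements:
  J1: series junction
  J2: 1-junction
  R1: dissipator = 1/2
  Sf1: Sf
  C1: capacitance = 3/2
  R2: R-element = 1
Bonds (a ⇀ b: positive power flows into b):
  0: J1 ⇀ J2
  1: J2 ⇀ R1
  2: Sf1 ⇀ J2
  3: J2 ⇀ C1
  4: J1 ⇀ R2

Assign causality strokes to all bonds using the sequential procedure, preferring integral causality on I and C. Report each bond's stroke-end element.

b2 |Sf1  (Sf1 fixes flow; stroke at Sf1)
b0 |J2  (1-jn J2 has f-setter on 2)
b1 |J2  (1-jn J2 has f-setter on 2)
b3 |J2  (1-jn J2 has f-setter on 2)
b4 |J1  (1-jn J1 has f-setter on 0)

b0 |J2
b1 |J2
b2 |Sf1
b3 |J2
b4 |J1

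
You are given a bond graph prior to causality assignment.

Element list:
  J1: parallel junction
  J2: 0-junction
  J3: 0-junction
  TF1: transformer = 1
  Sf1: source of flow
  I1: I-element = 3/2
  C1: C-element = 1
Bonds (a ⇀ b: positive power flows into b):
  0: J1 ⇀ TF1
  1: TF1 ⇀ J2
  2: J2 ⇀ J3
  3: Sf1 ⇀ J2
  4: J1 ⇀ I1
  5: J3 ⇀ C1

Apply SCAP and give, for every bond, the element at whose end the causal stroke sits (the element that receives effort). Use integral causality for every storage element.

β0 →J1
β1 →TF1
β2 →J2
β3 →Sf1
β4 →I1
β5 →J3

b3 |Sf1  (source Sf1 imposes f)
b4 |I1  (I1 integral (f out))
b0 |J1  (J1 needs exactly one e-in)
b1 |TF1  (TF1: transformer flips bond 0)
b2 |J2  (closing 0-jn rule on J2)
b5 |J3  (J3 needs exactly one e-in)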